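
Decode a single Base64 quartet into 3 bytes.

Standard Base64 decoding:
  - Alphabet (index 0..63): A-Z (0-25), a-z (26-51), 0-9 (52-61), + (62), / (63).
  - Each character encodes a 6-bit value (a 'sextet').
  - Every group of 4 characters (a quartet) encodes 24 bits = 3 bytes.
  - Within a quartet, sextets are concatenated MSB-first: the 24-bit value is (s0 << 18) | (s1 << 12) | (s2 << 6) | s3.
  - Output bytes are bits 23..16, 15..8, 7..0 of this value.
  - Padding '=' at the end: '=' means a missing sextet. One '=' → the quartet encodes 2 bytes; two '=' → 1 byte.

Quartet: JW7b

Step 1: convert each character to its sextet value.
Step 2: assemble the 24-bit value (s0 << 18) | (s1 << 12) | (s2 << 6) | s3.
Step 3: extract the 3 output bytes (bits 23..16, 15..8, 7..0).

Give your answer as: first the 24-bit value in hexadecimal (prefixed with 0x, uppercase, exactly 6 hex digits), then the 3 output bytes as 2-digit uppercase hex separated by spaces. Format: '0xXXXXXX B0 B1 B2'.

Sextets: J=9, W=22, 7=59, b=27
24-bit: (9<<18) | (22<<12) | (59<<6) | 27
      = 0x240000 | 0x016000 | 0x000EC0 | 0x00001B
      = 0x256EDB
Bytes: (v>>16)&0xFF=25, (v>>8)&0xFF=6E, v&0xFF=DB

Answer: 0x256EDB 25 6E DB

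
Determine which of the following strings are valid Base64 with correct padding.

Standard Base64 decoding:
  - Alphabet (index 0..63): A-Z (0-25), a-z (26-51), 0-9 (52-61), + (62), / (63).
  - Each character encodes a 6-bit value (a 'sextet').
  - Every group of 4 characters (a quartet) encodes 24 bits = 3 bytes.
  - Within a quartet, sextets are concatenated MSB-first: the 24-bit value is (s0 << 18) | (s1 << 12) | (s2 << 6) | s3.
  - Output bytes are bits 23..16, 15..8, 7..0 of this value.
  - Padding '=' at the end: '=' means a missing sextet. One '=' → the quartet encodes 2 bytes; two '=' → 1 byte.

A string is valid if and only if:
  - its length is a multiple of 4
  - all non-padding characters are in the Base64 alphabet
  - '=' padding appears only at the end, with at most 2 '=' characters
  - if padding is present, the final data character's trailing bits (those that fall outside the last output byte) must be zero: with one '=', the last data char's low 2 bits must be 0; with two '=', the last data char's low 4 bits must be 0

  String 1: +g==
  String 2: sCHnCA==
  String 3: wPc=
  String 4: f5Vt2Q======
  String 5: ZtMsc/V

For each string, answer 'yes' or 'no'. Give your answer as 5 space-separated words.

String 1: '+g==' → valid
String 2: 'sCHnCA==' → valid
String 3: 'wPc=' → valid
String 4: 'f5Vt2Q======' → invalid (6 pad chars (max 2))
String 5: 'ZtMsc/V' → invalid (len=7 not mult of 4)

Answer: yes yes yes no no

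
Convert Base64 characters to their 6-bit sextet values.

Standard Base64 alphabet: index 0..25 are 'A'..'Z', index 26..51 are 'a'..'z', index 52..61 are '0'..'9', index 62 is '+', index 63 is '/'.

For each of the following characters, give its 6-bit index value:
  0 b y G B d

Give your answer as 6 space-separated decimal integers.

'0': 0..9 range, 52 + ord('0') − ord('0') = 52
'b': a..z range, 26 + ord('b') − ord('a') = 27
'y': a..z range, 26 + ord('y') − ord('a') = 50
'G': A..Z range, ord('G') − ord('A') = 6
'B': A..Z range, ord('B') − ord('A') = 1
'd': a..z range, 26 + ord('d') − ord('a') = 29

Answer: 52 27 50 6 1 29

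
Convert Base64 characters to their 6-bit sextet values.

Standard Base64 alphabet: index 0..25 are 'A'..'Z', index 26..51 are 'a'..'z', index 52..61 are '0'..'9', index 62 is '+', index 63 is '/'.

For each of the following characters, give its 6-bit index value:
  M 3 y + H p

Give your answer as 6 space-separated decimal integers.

'M': A..Z range, ord('M') − ord('A') = 12
'3': 0..9 range, 52 + ord('3') − ord('0') = 55
'y': a..z range, 26 + ord('y') − ord('a') = 50
'+': index 62
'H': A..Z range, ord('H') − ord('A') = 7
'p': a..z range, 26 + ord('p') − ord('a') = 41

Answer: 12 55 50 62 7 41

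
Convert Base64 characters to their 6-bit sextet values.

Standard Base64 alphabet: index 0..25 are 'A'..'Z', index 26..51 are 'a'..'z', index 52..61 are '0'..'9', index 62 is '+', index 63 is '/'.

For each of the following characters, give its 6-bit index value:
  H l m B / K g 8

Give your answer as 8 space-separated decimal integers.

'H': A..Z range, ord('H') − ord('A') = 7
'l': a..z range, 26 + ord('l') − ord('a') = 37
'm': a..z range, 26 + ord('m') − ord('a') = 38
'B': A..Z range, ord('B') − ord('A') = 1
'/': index 63
'K': A..Z range, ord('K') − ord('A') = 10
'g': a..z range, 26 + ord('g') − ord('a') = 32
'8': 0..9 range, 52 + ord('8') − ord('0') = 60

Answer: 7 37 38 1 63 10 32 60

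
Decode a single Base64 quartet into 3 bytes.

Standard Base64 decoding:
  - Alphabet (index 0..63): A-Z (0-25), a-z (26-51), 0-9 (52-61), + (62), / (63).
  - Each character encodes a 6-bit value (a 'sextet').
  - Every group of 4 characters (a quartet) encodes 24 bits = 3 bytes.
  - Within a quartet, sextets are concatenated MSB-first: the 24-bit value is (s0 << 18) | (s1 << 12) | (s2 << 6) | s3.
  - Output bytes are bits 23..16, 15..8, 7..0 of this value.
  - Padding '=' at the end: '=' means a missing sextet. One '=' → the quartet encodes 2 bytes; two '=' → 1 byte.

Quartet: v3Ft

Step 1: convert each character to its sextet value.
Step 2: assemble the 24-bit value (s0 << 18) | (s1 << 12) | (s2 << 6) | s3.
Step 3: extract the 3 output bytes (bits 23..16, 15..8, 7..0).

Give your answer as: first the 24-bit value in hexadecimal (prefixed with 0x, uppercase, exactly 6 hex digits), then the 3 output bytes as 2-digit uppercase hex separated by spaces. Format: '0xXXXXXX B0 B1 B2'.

Answer: 0xBF716D BF 71 6D

Derivation:
Sextets: v=47, 3=55, F=5, t=45
24-bit: (47<<18) | (55<<12) | (5<<6) | 45
      = 0xBC0000 | 0x037000 | 0x000140 | 0x00002D
      = 0xBF716D
Bytes: (v>>16)&0xFF=BF, (v>>8)&0xFF=71, v&0xFF=6D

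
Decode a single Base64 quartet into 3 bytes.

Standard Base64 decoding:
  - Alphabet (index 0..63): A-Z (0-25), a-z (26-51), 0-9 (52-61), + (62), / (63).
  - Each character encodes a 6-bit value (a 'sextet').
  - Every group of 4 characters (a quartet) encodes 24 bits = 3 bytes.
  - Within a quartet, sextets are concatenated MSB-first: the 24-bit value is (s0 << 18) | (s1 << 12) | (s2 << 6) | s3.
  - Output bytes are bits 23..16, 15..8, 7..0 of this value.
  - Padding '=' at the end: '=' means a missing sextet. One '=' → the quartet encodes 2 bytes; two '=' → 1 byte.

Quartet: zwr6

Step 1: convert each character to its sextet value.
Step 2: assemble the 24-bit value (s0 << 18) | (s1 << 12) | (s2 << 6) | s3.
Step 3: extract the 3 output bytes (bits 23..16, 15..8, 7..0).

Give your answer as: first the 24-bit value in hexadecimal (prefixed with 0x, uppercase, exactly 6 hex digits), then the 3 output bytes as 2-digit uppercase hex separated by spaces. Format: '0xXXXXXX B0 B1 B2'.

Sextets: z=51, w=48, r=43, 6=58
24-bit: (51<<18) | (48<<12) | (43<<6) | 58
      = 0xCC0000 | 0x030000 | 0x000AC0 | 0x00003A
      = 0xCF0AFA
Bytes: (v>>16)&0xFF=CF, (v>>8)&0xFF=0A, v&0xFF=FA

Answer: 0xCF0AFA CF 0A FA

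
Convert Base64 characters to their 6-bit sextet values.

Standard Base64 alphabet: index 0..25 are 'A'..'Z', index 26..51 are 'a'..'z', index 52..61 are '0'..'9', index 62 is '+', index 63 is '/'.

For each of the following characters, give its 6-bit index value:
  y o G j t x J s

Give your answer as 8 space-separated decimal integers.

Answer: 50 40 6 35 45 49 9 44

Derivation:
'y': a..z range, 26 + ord('y') − ord('a') = 50
'o': a..z range, 26 + ord('o') − ord('a') = 40
'G': A..Z range, ord('G') − ord('A') = 6
'j': a..z range, 26 + ord('j') − ord('a') = 35
't': a..z range, 26 + ord('t') − ord('a') = 45
'x': a..z range, 26 + ord('x') − ord('a') = 49
'J': A..Z range, ord('J') − ord('A') = 9
's': a..z range, 26 + ord('s') − ord('a') = 44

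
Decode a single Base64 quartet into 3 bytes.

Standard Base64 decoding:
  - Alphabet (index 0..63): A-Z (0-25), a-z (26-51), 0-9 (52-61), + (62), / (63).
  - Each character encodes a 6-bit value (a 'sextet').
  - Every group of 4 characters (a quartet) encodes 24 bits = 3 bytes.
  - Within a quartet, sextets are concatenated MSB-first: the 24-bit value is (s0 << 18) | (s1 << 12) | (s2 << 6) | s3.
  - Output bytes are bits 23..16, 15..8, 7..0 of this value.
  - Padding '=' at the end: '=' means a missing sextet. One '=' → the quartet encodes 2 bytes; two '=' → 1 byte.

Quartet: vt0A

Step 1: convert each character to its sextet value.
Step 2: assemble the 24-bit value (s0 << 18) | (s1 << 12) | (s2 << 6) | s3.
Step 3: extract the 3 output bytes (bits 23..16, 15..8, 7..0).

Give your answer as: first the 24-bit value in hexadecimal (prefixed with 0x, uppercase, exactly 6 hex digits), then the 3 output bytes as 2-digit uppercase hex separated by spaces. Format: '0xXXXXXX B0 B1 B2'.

Answer: 0xBEDD00 BE DD 00

Derivation:
Sextets: v=47, t=45, 0=52, A=0
24-bit: (47<<18) | (45<<12) | (52<<6) | 0
      = 0xBC0000 | 0x02D000 | 0x000D00 | 0x000000
      = 0xBEDD00
Bytes: (v>>16)&0xFF=BE, (v>>8)&0xFF=DD, v&0xFF=00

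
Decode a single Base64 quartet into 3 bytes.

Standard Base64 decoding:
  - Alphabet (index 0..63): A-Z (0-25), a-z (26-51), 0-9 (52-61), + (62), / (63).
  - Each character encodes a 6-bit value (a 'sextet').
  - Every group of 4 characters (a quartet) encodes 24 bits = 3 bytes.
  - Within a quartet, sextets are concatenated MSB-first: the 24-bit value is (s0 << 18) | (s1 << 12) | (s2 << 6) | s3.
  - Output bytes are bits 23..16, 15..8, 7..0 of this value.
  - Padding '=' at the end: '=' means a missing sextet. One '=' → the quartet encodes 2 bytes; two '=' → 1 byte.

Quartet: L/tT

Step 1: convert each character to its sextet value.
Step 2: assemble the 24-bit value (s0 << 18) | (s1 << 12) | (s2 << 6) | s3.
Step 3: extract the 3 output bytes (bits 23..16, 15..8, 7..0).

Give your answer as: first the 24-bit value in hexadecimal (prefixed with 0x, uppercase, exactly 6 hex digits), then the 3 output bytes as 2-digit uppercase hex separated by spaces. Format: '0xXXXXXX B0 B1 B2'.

Answer: 0x2FFB53 2F FB 53

Derivation:
Sextets: L=11, /=63, t=45, T=19
24-bit: (11<<18) | (63<<12) | (45<<6) | 19
      = 0x2C0000 | 0x03F000 | 0x000B40 | 0x000013
      = 0x2FFB53
Bytes: (v>>16)&0xFF=2F, (v>>8)&0xFF=FB, v&0xFF=53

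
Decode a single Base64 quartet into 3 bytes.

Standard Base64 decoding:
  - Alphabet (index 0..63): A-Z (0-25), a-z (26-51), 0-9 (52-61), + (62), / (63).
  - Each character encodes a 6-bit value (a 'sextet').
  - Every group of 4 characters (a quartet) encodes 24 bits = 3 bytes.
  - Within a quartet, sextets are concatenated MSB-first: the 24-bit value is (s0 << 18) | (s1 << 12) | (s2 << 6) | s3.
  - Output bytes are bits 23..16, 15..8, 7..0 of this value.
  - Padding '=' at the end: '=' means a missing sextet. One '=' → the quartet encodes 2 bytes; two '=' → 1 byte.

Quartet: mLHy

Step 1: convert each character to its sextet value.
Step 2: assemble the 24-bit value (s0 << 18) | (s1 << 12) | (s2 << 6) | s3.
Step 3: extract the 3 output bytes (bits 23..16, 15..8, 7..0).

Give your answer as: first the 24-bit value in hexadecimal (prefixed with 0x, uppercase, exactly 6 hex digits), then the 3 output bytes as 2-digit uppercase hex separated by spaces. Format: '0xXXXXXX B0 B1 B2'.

Answer: 0x98B1F2 98 B1 F2

Derivation:
Sextets: m=38, L=11, H=7, y=50
24-bit: (38<<18) | (11<<12) | (7<<6) | 50
      = 0x980000 | 0x00B000 | 0x0001C0 | 0x000032
      = 0x98B1F2
Bytes: (v>>16)&0xFF=98, (v>>8)&0xFF=B1, v&0xFF=F2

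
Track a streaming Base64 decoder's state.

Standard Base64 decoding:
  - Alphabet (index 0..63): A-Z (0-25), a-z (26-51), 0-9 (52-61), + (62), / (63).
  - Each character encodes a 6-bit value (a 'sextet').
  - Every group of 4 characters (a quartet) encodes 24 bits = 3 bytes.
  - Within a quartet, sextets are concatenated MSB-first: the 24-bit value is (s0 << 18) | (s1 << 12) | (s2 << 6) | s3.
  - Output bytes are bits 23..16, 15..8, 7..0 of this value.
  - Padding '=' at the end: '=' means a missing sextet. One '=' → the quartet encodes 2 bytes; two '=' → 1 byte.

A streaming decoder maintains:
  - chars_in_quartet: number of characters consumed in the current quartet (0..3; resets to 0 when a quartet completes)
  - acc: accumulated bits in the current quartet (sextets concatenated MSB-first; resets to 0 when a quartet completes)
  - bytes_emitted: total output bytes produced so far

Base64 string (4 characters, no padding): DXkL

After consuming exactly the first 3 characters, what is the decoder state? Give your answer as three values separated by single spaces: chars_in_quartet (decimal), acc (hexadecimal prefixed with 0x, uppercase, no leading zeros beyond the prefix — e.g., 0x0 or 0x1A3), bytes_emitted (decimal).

Answer: 3 0x35E4 0

Derivation:
After char 0 ('D'=3): chars_in_quartet=1 acc=0x3 bytes_emitted=0
After char 1 ('X'=23): chars_in_quartet=2 acc=0xD7 bytes_emitted=0
After char 2 ('k'=36): chars_in_quartet=3 acc=0x35E4 bytes_emitted=0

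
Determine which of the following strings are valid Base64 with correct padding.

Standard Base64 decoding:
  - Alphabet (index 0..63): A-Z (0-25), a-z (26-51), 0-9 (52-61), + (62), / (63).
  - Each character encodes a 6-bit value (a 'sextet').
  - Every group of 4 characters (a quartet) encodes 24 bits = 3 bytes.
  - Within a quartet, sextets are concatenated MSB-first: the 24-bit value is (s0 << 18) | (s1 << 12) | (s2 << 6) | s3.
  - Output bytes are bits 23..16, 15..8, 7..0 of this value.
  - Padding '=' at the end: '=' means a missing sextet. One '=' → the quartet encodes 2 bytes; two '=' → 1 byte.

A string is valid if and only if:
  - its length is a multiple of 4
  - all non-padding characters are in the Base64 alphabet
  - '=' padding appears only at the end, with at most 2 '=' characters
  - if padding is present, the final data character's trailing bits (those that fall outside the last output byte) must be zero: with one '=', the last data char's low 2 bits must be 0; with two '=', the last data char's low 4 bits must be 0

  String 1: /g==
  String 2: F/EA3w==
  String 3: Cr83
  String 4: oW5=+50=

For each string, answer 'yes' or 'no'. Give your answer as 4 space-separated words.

String 1: '/g==' → valid
String 2: 'F/EA3w==' → valid
String 3: 'Cr83' → valid
String 4: 'oW5=+50=' → invalid (bad char(s): ['=']; '=' in middle)

Answer: yes yes yes no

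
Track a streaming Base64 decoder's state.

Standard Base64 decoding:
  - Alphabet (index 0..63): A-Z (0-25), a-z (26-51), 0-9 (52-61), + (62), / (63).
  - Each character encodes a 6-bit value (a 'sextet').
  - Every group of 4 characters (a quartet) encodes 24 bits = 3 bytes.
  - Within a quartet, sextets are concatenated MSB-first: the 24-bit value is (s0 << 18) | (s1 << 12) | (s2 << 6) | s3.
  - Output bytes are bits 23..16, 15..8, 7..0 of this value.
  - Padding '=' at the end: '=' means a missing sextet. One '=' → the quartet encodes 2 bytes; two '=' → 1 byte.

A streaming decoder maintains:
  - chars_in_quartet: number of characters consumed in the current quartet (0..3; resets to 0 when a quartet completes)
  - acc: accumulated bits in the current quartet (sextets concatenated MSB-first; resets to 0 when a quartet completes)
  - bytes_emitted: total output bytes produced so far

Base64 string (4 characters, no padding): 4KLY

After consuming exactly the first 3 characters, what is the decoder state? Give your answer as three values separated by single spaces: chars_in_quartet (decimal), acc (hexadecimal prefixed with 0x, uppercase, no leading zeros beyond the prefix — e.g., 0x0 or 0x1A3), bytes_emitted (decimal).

Answer: 3 0x3828B 0

Derivation:
After char 0 ('4'=56): chars_in_quartet=1 acc=0x38 bytes_emitted=0
After char 1 ('K'=10): chars_in_quartet=2 acc=0xE0A bytes_emitted=0
After char 2 ('L'=11): chars_in_quartet=3 acc=0x3828B bytes_emitted=0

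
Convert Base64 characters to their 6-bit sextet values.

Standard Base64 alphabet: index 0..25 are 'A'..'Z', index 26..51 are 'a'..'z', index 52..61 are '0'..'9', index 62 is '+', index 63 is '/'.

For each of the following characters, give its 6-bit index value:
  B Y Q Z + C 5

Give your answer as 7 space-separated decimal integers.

Answer: 1 24 16 25 62 2 57

Derivation:
'B': A..Z range, ord('B') − ord('A') = 1
'Y': A..Z range, ord('Y') − ord('A') = 24
'Q': A..Z range, ord('Q') − ord('A') = 16
'Z': A..Z range, ord('Z') − ord('A') = 25
'+': index 62
'C': A..Z range, ord('C') − ord('A') = 2
'5': 0..9 range, 52 + ord('5') − ord('0') = 57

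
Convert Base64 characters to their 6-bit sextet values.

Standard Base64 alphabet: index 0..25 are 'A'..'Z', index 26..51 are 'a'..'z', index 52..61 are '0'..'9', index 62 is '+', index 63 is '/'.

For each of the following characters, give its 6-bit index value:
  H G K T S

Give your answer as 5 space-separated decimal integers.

Answer: 7 6 10 19 18

Derivation:
'H': A..Z range, ord('H') − ord('A') = 7
'G': A..Z range, ord('G') − ord('A') = 6
'K': A..Z range, ord('K') − ord('A') = 10
'T': A..Z range, ord('T') − ord('A') = 19
'S': A..Z range, ord('S') − ord('A') = 18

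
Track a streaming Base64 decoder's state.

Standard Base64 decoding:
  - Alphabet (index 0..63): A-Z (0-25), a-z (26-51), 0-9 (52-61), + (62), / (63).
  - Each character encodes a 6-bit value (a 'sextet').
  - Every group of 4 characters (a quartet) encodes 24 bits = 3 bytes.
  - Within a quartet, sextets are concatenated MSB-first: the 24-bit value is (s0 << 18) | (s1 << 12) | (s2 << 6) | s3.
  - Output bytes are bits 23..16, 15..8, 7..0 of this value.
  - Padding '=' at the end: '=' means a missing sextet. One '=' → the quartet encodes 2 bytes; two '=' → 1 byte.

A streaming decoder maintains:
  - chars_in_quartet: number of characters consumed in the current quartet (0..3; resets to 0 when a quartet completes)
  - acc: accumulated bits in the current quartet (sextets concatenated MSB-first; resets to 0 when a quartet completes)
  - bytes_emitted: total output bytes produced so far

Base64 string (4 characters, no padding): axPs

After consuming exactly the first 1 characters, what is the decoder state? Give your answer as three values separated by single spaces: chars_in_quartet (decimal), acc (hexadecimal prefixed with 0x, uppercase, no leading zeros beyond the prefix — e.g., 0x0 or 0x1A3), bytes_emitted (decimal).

Answer: 1 0x1A 0

Derivation:
After char 0 ('a'=26): chars_in_quartet=1 acc=0x1A bytes_emitted=0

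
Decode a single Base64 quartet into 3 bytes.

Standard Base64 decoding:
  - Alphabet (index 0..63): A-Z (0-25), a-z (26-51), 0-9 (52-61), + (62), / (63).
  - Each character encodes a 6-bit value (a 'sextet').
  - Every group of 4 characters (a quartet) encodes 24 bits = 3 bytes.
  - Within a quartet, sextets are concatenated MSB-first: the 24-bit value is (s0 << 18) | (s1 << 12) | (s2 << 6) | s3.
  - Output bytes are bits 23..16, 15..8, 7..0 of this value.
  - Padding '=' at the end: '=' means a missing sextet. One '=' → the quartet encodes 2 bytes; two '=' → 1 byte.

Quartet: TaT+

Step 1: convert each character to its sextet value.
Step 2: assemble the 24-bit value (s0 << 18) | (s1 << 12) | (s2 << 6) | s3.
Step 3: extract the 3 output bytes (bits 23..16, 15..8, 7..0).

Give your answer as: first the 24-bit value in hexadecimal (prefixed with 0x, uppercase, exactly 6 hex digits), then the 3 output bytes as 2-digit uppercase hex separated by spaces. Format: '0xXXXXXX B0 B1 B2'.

Sextets: T=19, a=26, T=19, +=62
24-bit: (19<<18) | (26<<12) | (19<<6) | 62
      = 0x4C0000 | 0x01A000 | 0x0004C0 | 0x00003E
      = 0x4DA4FE
Bytes: (v>>16)&0xFF=4D, (v>>8)&0xFF=A4, v&0xFF=FE

Answer: 0x4DA4FE 4D A4 FE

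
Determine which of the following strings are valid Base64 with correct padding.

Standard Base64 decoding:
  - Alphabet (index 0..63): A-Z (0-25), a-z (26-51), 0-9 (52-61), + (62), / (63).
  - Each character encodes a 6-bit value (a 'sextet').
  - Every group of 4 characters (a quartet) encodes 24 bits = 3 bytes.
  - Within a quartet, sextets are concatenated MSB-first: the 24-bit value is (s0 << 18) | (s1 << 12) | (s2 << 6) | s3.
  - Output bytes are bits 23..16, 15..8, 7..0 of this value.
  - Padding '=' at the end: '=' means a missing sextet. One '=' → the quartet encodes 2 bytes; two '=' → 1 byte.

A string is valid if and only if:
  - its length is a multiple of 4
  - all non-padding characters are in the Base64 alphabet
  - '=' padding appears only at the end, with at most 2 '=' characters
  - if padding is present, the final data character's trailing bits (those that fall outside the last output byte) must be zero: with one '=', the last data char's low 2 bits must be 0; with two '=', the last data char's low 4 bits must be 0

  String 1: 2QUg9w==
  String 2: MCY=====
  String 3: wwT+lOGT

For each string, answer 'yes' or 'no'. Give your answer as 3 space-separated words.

String 1: '2QUg9w==' → valid
String 2: 'MCY=====' → invalid (5 pad chars (max 2))
String 3: 'wwT+lOGT' → valid

Answer: yes no yes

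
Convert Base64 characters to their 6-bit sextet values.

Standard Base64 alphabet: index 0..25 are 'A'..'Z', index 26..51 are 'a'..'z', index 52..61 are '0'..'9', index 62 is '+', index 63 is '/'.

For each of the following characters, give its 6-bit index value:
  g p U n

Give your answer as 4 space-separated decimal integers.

'g': a..z range, 26 + ord('g') − ord('a') = 32
'p': a..z range, 26 + ord('p') − ord('a') = 41
'U': A..Z range, ord('U') − ord('A') = 20
'n': a..z range, 26 + ord('n') − ord('a') = 39

Answer: 32 41 20 39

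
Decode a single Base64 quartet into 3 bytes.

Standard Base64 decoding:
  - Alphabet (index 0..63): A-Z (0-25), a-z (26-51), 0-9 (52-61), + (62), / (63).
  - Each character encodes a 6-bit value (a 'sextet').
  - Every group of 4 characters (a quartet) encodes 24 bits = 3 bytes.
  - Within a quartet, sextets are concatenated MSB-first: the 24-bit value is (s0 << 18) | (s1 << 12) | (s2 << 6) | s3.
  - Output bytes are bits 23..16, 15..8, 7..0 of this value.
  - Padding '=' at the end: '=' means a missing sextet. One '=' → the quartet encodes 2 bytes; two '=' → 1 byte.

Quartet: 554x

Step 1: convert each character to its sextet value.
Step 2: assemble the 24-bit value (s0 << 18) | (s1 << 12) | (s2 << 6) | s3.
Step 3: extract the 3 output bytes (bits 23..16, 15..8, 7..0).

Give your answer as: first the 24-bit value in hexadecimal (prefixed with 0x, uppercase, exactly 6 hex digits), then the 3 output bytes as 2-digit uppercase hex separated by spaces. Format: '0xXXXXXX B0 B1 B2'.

Answer: 0xE79E31 E7 9E 31

Derivation:
Sextets: 5=57, 5=57, 4=56, x=49
24-bit: (57<<18) | (57<<12) | (56<<6) | 49
      = 0xE40000 | 0x039000 | 0x000E00 | 0x000031
      = 0xE79E31
Bytes: (v>>16)&0xFF=E7, (v>>8)&0xFF=9E, v&0xFF=31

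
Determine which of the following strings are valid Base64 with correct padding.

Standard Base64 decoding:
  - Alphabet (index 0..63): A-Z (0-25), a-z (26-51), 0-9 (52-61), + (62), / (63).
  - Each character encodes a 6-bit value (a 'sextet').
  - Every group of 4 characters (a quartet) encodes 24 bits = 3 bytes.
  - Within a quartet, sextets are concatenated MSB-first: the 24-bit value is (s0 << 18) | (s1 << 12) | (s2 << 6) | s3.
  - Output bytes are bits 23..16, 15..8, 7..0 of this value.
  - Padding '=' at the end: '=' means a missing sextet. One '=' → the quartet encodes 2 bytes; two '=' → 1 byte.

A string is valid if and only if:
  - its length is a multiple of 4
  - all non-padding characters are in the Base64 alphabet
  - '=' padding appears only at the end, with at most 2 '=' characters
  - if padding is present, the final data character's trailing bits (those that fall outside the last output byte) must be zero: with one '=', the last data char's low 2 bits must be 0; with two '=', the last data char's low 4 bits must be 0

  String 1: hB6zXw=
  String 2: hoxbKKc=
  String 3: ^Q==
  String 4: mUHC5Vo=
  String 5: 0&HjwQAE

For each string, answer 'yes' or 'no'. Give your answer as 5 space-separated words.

String 1: 'hB6zXw=' → invalid (len=7 not mult of 4)
String 2: 'hoxbKKc=' → valid
String 3: '^Q==' → invalid (bad char(s): ['^'])
String 4: 'mUHC5Vo=' → valid
String 5: '0&HjwQAE' → invalid (bad char(s): ['&'])

Answer: no yes no yes no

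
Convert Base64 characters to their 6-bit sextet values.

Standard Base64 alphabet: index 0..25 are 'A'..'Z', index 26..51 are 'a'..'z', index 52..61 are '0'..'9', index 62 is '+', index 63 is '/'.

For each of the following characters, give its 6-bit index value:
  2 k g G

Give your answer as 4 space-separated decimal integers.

'2': 0..9 range, 52 + ord('2') − ord('0') = 54
'k': a..z range, 26 + ord('k') − ord('a') = 36
'g': a..z range, 26 + ord('g') − ord('a') = 32
'G': A..Z range, ord('G') − ord('A') = 6

Answer: 54 36 32 6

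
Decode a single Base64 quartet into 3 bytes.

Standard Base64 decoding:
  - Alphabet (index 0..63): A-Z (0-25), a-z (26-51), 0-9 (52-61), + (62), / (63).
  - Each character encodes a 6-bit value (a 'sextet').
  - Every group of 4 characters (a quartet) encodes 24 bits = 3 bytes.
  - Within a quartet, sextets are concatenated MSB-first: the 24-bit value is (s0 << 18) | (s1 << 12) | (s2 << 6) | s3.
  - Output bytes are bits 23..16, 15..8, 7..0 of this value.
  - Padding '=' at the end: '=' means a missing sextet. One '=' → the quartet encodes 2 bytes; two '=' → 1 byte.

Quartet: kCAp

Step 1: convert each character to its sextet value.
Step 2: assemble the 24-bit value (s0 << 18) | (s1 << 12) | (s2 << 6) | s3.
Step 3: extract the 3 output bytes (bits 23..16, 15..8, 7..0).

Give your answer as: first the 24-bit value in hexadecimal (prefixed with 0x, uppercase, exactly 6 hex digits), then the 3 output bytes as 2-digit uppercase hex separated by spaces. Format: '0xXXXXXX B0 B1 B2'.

Sextets: k=36, C=2, A=0, p=41
24-bit: (36<<18) | (2<<12) | (0<<6) | 41
      = 0x900000 | 0x002000 | 0x000000 | 0x000029
      = 0x902029
Bytes: (v>>16)&0xFF=90, (v>>8)&0xFF=20, v&0xFF=29

Answer: 0x902029 90 20 29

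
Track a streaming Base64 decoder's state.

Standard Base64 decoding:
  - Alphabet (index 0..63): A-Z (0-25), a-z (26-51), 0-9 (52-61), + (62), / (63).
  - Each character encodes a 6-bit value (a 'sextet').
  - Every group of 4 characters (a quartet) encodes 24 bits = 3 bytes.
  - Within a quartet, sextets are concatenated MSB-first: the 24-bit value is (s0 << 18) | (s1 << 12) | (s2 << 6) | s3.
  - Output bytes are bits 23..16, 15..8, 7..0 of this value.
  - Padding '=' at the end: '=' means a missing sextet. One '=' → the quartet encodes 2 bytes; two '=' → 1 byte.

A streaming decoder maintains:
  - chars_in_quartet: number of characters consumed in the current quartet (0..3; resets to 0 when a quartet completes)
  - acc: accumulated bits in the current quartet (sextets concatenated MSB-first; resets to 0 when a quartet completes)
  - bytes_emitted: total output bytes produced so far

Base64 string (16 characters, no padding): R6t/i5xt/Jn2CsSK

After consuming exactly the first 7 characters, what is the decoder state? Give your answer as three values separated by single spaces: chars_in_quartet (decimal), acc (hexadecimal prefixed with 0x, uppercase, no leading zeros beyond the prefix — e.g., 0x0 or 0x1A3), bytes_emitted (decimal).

Answer: 3 0x22E71 3

Derivation:
After char 0 ('R'=17): chars_in_quartet=1 acc=0x11 bytes_emitted=0
After char 1 ('6'=58): chars_in_quartet=2 acc=0x47A bytes_emitted=0
After char 2 ('t'=45): chars_in_quartet=3 acc=0x11EAD bytes_emitted=0
After char 3 ('/'=63): chars_in_quartet=4 acc=0x47AB7F -> emit 47 AB 7F, reset; bytes_emitted=3
After char 4 ('i'=34): chars_in_quartet=1 acc=0x22 bytes_emitted=3
After char 5 ('5'=57): chars_in_quartet=2 acc=0x8B9 bytes_emitted=3
After char 6 ('x'=49): chars_in_quartet=3 acc=0x22E71 bytes_emitted=3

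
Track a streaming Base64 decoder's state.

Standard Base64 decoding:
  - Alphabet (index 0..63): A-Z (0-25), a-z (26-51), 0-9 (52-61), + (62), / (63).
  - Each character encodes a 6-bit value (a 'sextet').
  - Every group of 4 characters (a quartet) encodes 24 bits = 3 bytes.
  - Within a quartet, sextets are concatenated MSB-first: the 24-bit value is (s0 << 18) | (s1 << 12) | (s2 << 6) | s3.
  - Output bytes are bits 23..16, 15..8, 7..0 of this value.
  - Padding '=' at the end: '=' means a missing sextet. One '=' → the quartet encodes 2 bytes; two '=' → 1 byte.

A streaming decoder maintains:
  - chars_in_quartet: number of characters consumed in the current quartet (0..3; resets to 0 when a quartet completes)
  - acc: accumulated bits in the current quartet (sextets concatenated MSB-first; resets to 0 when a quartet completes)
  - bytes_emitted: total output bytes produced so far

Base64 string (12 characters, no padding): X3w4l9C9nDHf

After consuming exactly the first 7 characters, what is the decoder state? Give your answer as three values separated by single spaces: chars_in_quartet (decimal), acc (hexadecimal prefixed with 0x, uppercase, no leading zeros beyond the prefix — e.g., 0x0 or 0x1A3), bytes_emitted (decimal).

After char 0 ('X'=23): chars_in_quartet=1 acc=0x17 bytes_emitted=0
After char 1 ('3'=55): chars_in_quartet=2 acc=0x5F7 bytes_emitted=0
After char 2 ('w'=48): chars_in_quartet=3 acc=0x17DF0 bytes_emitted=0
After char 3 ('4'=56): chars_in_quartet=4 acc=0x5F7C38 -> emit 5F 7C 38, reset; bytes_emitted=3
After char 4 ('l'=37): chars_in_quartet=1 acc=0x25 bytes_emitted=3
After char 5 ('9'=61): chars_in_quartet=2 acc=0x97D bytes_emitted=3
After char 6 ('C'=2): chars_in_quartet=3 acc=0x25F42 bytes_emitted=3

Answer: 3 0x25F42 3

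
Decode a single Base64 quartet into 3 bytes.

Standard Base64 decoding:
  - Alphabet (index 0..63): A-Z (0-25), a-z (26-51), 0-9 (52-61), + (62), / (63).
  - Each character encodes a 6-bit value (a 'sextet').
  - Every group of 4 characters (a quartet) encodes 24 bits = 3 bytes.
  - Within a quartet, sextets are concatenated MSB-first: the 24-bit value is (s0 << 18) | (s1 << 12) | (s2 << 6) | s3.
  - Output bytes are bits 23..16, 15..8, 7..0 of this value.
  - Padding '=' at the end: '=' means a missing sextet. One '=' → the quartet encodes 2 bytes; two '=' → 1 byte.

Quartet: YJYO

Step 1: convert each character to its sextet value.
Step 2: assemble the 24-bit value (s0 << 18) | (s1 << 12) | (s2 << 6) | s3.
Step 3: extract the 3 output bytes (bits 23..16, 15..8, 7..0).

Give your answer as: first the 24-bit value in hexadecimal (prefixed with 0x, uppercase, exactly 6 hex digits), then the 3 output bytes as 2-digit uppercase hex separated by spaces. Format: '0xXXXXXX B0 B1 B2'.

Sextets: Y=24, J=9, Y=24, O=14
24-bit: (24<<18) | (9<<12) | (24<<6) | 14
      = 0x600000 | 0x009000 | 0x000600 | 0x00000E
      = 0x60960E
Bytes: (v>>16)&0xFF=60, (v>>8)&0xFF=96, v&0xFF=0E

Answer: 0x60960E 60 96 0E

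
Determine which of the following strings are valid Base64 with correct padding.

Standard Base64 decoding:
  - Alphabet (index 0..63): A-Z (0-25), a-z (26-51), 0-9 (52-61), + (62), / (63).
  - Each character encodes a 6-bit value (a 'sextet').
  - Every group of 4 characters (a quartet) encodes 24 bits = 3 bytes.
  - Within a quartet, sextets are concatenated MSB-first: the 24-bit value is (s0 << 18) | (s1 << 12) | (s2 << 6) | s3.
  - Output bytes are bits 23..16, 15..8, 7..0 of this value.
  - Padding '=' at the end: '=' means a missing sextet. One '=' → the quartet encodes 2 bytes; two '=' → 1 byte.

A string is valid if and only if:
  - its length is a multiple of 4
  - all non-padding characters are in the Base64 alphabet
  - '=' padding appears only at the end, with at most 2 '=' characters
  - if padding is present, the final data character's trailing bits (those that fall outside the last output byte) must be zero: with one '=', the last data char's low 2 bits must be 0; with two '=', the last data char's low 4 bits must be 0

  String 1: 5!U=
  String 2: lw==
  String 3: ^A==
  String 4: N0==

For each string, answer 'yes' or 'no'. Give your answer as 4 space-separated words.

Answer: no yes no no

Derivation:
String 1: '5!U=' → invalid (bad char(s): ['!'])
String 2: 'lw==' → valid
String 3: '^A==' → invalid (bad char(s): ['^'])
String 4: 'N0==' → invalid (bad trailing bits)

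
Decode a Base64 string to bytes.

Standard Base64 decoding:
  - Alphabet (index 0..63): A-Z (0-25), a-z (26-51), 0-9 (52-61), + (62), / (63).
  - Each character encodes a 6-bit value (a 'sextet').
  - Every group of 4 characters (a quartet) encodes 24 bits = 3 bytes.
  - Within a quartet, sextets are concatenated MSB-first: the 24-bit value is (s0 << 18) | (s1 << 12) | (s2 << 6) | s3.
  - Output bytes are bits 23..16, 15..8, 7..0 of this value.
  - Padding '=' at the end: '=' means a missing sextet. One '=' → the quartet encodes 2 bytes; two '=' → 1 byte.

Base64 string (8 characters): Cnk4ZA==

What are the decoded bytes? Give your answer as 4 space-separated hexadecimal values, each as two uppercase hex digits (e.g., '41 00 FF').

After char 0 ('C'=2): chars_in_quartet=1 acc=0x2 bytes_emitted=0
After char 1 ('n'=39): chars_in_quartet=2 acc=0xA7 bytes_emitted=0
After char 2 ('k'=36): chars_in_quartet=3 acc=0x29E4 bytes_emitted=0
After char 3 ('4'=56): chars_in_quartet=4 acc=0xA7938 -> emit 0A 79 38, reset; bytes_emitted=3
After char 4 ('Z'=25): chars_in_quartet=1 acc=0x19 bytes_emitted=3
After char 5 ('A'=0): chars_in_quartet=2 acc=0x640 bytes_emitted=3
Padding '==': partial quartet acc=0x640 -> emit 64; bytes_emitted=4

Answer: 0A 79 38 64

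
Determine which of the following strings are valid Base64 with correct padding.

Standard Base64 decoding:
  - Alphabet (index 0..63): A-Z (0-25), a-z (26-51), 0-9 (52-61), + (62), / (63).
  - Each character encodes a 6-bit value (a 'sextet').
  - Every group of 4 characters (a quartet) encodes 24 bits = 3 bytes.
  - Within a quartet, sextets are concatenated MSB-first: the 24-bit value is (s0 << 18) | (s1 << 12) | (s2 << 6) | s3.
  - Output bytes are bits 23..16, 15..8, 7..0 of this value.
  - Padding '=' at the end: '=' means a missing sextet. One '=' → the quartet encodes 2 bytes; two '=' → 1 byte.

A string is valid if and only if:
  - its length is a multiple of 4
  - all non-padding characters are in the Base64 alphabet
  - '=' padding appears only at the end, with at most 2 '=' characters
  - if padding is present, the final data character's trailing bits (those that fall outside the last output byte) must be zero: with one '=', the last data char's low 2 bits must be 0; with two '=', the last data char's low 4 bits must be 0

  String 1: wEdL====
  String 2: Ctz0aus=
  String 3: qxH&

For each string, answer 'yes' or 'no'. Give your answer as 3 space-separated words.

String 1: 'wEdL====' → invalid (4 pad chars (max 2))
String 2: 'Ctz0aus=' → valid
String 3: 'qxH&' → invalid (bad char(s): ['&'])

Answer: no yes no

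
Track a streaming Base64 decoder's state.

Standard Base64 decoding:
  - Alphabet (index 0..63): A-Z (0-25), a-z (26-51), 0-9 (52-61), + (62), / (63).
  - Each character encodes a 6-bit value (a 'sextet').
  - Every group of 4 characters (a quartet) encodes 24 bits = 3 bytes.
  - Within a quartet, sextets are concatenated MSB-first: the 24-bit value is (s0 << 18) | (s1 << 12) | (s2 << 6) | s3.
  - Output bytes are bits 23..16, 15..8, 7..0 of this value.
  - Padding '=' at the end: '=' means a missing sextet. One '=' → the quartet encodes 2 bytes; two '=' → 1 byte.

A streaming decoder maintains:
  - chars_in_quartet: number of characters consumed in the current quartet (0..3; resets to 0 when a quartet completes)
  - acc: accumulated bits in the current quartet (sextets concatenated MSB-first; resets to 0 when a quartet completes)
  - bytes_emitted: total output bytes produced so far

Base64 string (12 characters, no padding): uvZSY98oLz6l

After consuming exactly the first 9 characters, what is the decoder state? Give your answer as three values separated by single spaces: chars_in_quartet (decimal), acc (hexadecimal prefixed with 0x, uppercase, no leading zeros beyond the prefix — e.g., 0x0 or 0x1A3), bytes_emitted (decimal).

Answer: 1 0xB 6

Derivation:
After char 0 ('u'=46): chars_in_quartet=1 acc=0x2E bytes_emitted=0
After char 1 ('v'=47): chars_in_quartet=2 acc=0xBAF bytes_emitted=0
After char 2 ('Z'=25): chars_in_quartet=3 acc=0x2EBD9 bytes_emitted=0
After char 3 ('S'=18): chars_in_quartet=4 acc=0xBAF652 -> emit BA F6 52, reset; bytes_emitted=3
After char 4 ('Y'=24): chars_in_quartet=1 acc=0x18 bytes_emitted=3
After char 5 ('9'=61): chars_in_quartet=2 acc=0x63D bytes_emitted=3
After char 6 ('8'=60): chars_in_quartet=3 acc=0x18F7C bytes_emitted=3
After char 7 ('o'=40): chars_in_quartet=4 acc=0x63DF28 -> emit 63 DF 28, reset; bytes_emitted=6
After char 8 ('L'=11): chars_in_quartet=1 acc=0xB bytes_emitted=6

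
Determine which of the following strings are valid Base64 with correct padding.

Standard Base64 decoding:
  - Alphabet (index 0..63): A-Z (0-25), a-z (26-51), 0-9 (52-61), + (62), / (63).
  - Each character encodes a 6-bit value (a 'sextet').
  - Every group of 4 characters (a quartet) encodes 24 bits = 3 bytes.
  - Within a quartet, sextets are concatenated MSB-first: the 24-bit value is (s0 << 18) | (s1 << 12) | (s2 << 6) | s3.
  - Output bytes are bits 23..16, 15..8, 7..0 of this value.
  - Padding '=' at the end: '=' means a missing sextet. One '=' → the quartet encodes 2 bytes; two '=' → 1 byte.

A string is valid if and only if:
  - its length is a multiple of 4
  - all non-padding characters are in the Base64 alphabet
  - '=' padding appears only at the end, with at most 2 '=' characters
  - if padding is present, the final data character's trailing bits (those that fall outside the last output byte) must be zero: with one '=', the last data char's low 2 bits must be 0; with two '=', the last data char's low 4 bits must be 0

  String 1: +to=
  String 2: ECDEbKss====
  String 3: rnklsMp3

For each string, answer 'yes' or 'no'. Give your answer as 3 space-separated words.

String 1: '+to=' → valid
String 2: 'ECDEbKss====' → invalid (4 pad chars (max 2))
String 3: 'rnklsMp3' → valid

Answer: yes no yes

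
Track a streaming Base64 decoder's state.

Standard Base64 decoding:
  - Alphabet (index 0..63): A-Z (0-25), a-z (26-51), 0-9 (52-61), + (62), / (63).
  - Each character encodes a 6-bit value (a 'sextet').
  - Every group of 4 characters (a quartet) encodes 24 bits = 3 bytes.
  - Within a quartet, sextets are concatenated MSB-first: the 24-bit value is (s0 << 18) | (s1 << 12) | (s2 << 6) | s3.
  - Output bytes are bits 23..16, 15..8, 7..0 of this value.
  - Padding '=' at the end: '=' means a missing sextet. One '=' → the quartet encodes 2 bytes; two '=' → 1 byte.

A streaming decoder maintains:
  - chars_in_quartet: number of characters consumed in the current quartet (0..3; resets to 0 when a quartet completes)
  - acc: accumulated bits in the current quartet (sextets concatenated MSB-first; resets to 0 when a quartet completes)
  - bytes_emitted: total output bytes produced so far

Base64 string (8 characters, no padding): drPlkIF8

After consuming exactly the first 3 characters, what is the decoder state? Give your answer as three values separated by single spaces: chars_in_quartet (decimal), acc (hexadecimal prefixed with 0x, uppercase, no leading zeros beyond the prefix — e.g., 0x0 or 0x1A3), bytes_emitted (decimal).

After char 0 ('d'=29): chars_in_quartet=1 acc=0x1D bytes_emitted=0
After char 1 ('r'=43): chars_in_quartet=2 acc=0x76B bytes_emitted=0
After char 2 ('P'=15): chars_in_quartet=3 acc=0x1DACF bytes_emitted=0

Answer: 3 0x1DACF 0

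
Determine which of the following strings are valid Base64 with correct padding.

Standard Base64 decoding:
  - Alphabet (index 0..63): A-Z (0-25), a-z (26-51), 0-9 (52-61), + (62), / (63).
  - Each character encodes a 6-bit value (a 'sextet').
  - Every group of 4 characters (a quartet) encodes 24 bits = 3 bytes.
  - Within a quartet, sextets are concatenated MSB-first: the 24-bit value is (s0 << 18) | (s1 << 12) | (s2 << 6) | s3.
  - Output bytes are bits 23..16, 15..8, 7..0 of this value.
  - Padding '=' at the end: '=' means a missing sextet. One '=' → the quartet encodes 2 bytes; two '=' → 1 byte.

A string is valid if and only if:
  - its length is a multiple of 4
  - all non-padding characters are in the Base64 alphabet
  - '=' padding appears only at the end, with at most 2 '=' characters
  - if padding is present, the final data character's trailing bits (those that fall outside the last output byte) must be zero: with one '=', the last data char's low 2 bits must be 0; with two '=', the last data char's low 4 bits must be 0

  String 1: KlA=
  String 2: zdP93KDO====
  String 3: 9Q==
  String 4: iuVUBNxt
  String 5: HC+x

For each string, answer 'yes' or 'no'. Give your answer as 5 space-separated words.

String 1: 'KlA=' → valid
String 2: 'zdP93KDO====' → invalid (4 pad chars (max 2))
String 3: '9Q==' → valid
String 4: 'iuVUBNxt' → valid
String 5: 'HC+x' → valid

Answer: yes no yes yes yes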